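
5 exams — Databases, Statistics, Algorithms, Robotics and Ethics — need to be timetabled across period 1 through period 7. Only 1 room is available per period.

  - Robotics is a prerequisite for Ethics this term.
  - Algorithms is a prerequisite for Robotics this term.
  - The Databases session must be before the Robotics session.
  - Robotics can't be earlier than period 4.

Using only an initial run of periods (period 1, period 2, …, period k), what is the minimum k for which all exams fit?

5

The precedence chain requires at least 3 distinct periods.
With at most 1 per period and 5 exams, at least 5 periods are needed.
Propagating the time windows through the other constraints, Ethics can't land before period 5, so the schedule must run through at least period 5.
5 works (last occupied period: period 5): for example Statistics in period 3, Databases in period 1, Ethics in period 5, Robotics in period 4, Algorithms in period 2.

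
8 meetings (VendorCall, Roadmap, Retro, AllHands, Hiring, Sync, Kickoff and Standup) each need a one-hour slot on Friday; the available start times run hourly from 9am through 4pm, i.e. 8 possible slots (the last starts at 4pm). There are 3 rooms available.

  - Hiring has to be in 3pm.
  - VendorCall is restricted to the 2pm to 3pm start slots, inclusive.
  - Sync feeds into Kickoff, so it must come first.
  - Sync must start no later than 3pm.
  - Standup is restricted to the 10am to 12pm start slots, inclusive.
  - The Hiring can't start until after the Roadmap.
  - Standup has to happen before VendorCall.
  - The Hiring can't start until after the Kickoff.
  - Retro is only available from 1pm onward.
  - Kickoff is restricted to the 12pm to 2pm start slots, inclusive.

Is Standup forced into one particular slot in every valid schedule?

Standup can be 10am (e.g. Kickoff in 12pm, Sync in 9am, VendorCall in 2pm, AllHands in 9am, Roadmap in 9am, Retro in 1pm, Hiring in 3pm, Standup in 10am) or 11am (e.g. Roadmap -> 9am, Retro -> 1pm, Hiring -> 3pm, Kickoff -> 12pm, Standup -> 11am, VendorCall -> 2pm, AllHands -> 9am, Sync -> 9am).

No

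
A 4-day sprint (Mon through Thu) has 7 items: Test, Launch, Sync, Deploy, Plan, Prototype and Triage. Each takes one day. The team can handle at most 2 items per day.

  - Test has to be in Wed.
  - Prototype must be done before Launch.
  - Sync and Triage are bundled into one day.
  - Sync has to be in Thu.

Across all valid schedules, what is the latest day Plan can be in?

Wed

Plan at Wed is achievable: Prototype in Mon, Deploy in Mon, Plan in Wed, Triage in Thu, Test in Wed, Sync in Thu, Launch in Tue.
Nothing later works — the capacity limit rule out every day after Wed.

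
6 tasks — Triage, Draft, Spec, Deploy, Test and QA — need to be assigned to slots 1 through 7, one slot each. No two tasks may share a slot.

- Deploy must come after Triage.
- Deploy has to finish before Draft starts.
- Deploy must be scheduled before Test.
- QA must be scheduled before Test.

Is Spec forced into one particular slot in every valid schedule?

No

Spec can be 1 (e.g. Triage=2, QA=4, Test=5, Spec=1, Deploy=3, Draft=6) or 2 (e.g. Draft -> 6, Spec -> 2, Test -> 5, Deploy -> 3, QA -> 4, Triage -> 1).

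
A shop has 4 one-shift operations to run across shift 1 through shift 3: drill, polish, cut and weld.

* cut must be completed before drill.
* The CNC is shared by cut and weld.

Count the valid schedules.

Splitting on drill: it can be shift 2 (6), shift 3 (12). Listing each branch's schedules as (polish, cut, weld) by shift number:
drill=shift 2: (1,1,2) (1,1,3) (2,1,2) (2,1,3) (3,1,2) (3,1,3) — 6.
drill=shift 3: (1,1,2) (1,1,3) (1,2,1) (1,2,3) (2,1,2) (2,1,3) (2,2,1) (2,2,3) (3,1,2) (3,1,3) (3,2,1) (3,2,3) — 12.
Summing: 6 + 12 = 18.

18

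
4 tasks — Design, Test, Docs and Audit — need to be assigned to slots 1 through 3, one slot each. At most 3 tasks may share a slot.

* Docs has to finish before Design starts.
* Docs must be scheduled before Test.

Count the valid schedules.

15

Splitting on Design: it can be 2 (6), 3 (9). Listing each branch's schedules as (Test, Docs, Audit):
Design=2: (2,1,1) (2,1,2) (2,1,3) (3,1,1) (3,1,2) (3,1,3) — 6.
Design=3: (2,1,1) (2,1,2) (2,1,3) (3,1,1) (3,1,2) (3,1,3) (3,2,1) (3,2,2) (3,2,3) — 9.
Summing: 6 + 9 = 15.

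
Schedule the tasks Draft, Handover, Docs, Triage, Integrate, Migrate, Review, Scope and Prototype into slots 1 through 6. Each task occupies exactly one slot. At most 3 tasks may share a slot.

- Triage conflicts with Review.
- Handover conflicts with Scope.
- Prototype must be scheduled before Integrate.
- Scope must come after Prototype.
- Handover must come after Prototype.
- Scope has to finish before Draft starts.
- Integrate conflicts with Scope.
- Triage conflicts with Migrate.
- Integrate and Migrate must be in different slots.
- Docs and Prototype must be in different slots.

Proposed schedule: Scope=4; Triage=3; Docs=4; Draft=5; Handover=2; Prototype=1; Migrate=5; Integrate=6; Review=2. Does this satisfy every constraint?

Valid

Triage conflicts with Review — holds.
At most 3 tasks may share a slot — holds.
Handover must come after Prototype — holds.
Integrate conflicts with Scope — holds.
Docs and Prototype must be in different slots — holds.
Triage conflicts with Migrate — holds.
Scope must come after Prototype — holds.
Integrate and Migrate must be in different slots — holds.
Prototype must be scheduled before Integrate — holds.
Handover conflicts with Scope — holds.
Scope has to finish before Draft starts — holds.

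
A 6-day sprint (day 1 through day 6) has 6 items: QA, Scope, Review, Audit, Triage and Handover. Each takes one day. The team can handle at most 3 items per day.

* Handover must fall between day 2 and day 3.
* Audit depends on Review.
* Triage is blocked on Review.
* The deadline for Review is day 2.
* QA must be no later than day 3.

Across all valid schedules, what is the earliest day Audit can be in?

Precedence pushes Audit to at least day 2.
Audit at day 2 is achievable: Audit in day 2; Triage in day 2; Handover in day 2; Scope in day 1; QA in day 1; Review in day 1.

day 2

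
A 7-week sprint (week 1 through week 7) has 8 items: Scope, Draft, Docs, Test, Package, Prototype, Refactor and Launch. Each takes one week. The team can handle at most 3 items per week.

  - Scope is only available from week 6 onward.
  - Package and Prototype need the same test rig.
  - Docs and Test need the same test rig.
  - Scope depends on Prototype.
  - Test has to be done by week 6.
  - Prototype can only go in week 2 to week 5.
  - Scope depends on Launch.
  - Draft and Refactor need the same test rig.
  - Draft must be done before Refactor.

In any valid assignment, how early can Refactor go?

week 2

Precedence pushes Refactor to at least week 2.
Refactor at week 2 is achievable: Package=week 3, Docs=week 2, Launch=week 1, Refactor=week 2, Scope=week 6, Prototype=week 2, Test=week 1, Draft=week 1.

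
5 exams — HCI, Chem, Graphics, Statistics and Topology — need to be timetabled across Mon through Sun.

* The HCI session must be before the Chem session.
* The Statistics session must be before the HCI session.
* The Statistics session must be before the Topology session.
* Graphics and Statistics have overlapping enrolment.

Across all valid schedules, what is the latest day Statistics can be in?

Fri

Downstream work caps Statistics at Fri.
Statistics at Fri is achievable: HCI=Sat, Graphics=Mon, Statistics=Fri, Topology=Sat, Chem=Sun.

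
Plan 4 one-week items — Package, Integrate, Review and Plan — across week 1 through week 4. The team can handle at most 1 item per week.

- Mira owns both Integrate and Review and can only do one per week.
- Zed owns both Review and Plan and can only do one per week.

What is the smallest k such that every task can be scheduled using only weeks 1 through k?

4 weeks

With at most 1 per week and 4 tasks, at least 4 weeks are needed.
4 works (last occupied week: week 4): for example Review=week 3; Plan=week 4; Integrate=week 2; Package=week 1.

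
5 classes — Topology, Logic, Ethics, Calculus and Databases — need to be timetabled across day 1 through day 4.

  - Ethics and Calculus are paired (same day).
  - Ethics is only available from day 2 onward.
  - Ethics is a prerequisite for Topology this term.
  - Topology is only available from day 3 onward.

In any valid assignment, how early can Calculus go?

Calculus must be in the same day as Ethics, which can't be before day 2, so Calculus is at least day 2; Calculus must be in the same day as Ethics, which can't be after day 3, so Calculus is at most day 3.
Calculus at day 2 is achievable: Databases=day 1; Calculus=day 2; Logic=day 1; Ethics=day 2; Topology=day 3.

day 2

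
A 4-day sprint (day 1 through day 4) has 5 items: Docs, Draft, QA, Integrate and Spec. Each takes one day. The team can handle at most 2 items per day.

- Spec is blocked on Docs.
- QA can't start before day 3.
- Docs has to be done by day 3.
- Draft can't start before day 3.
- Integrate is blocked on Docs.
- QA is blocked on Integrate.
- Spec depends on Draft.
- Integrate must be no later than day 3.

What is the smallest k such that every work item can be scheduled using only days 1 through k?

4 days

The precedence chain requires at least 3 distinct days.
With at most 2 per day and 5 work items, at least 3 days are needed.
Propagating the time windows through the other constraints, Spec can't land before day 4, so the schedule must run through at least day 4.
4 works (last occupied day: day 4): for example Integrate -> day 2; Spec -> day 4; QA -> day 3; Docs -> day 1; Draft -> day 3.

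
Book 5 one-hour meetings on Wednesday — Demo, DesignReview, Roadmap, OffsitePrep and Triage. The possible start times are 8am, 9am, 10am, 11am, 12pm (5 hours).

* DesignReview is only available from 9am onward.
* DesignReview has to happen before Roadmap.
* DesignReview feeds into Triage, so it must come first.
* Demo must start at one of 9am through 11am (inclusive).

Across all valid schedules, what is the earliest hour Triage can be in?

10am

Precedence pushes Triage to at least 10am.
Triage at 10am is achievable: Demo -> 9am; Triage -> 10am; OffsitePrep -> 8am; Roadmap -> 10am; DesignReview -> 9am.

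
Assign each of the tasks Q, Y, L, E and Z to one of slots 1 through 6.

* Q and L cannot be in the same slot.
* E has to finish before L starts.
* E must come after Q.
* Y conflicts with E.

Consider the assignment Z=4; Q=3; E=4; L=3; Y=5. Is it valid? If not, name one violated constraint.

No. Q and L cannot be in the same slot is not satisfied.

Y conflicts with E — holds.
E must come after Q — holds.
E has to finish before L starts — violated.
Q and L cannot be in the same slot — violated.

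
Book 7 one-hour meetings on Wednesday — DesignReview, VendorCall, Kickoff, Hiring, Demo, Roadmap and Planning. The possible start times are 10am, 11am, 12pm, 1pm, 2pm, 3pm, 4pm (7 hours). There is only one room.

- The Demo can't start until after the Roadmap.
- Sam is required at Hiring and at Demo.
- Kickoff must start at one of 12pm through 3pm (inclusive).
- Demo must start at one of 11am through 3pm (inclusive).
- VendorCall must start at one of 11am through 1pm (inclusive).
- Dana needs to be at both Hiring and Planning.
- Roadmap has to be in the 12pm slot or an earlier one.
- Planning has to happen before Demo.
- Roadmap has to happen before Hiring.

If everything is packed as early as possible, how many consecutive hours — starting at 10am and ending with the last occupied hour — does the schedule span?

The precedence chain requires at least 2 distinct hours.
With at most 1 per hour and 7 meetings, at least 7 hours are needed.
Kickoff can't be placed before 12pm — that is hour 3 counting from 10am — so the schedule must run through at least 3 hours.
7 works (last occupied hour: 4pm): for example Demo -> 2pm; Kickoff -> 12pm; VendorCall -> 11am; DesignReview -> 4pm; Roadmap -> 10am; Planning -> 1pm; Hiring -> 3pm.

7 hours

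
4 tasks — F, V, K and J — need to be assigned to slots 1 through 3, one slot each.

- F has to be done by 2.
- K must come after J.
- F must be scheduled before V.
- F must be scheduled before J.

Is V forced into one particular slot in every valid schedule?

V can be 2 (e.g. V -> 2; F -> 1; K -> 3; J -> 2) or 3 (e.g. F -> 1; V -> 3; K -> 3; J -> 2).

No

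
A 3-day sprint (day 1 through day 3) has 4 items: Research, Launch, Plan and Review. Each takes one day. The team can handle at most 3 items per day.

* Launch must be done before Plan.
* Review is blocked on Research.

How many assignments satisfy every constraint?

Splitting on Research: it can be day 1 (6), day 2 (3). Listing each branch's schedules as (Launch, Plan, Review) by day number:
Research=day 1: (1,2,2) (1,2,3) (1,3,2) (1,3,3) (2,3,2) (2,3,3) — 6.
Research=day 2: (1,2,3) (1,3,3) (2,3,3) — 3.
Summing: 6 + 3 = 9.

9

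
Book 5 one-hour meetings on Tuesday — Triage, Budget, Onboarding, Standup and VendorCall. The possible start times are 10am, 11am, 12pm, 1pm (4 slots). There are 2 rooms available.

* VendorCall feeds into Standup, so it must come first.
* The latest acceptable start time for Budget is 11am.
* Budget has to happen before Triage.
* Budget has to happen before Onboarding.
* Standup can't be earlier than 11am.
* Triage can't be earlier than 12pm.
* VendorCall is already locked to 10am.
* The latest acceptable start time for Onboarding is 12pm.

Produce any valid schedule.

Onboarding -> 11am, Budget -> 10am, VendorCall -> 10am, Triage -> 12pm, Standup -> 11am

Checking: Budget(10am) before Onboarding(11am); VendorCall(10am) before Standup(11am); Budget(10am) before Triage(12pm); Standup=11am in [11am,1pm]; Triage=12pm in [12pm,1pm]; Budget=10am in [10am,11am]; VendorCall=10am in [10am,10am]; Onboarding=11am in [10am,12pm]; max 2 per slot (cap 2).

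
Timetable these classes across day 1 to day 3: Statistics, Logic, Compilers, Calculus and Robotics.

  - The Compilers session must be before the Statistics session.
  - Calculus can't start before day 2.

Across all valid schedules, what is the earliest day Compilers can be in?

Downstream work caps Compilers at day 2.
Compilers at day 1 is achievable: Calculus=day 2; Robotics=day 1; Compilers=day 1; Statistics=day 2; Logic=day 1.

day 1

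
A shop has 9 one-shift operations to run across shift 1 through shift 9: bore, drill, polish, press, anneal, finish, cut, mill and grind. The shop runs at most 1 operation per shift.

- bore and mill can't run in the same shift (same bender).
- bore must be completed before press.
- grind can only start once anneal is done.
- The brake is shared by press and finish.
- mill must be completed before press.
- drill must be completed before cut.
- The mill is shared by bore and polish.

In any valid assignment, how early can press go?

shift 3

Precedence pushes press to at least shift 2.
press at shift 3 is achievable: polish -> shift 8; cut -> shift 6; anneal -> shift 5; bore -> shift 1; finish -> shift 9; drill -> shift 4; grind -> shift 7; press -> shift 3; mill -> shift 2.
Nothing earlier works — the conflict and capacity constraints rule out every shift before shift 3.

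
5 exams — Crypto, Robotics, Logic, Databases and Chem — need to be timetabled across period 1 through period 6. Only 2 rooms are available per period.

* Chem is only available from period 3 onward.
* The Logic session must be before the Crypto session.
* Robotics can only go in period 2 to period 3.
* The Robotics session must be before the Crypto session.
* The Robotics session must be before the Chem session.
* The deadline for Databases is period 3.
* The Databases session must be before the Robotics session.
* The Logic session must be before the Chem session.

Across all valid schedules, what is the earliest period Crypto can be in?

period 3

Precedence pushes Crypto to at least period 3.
Crypto at period 3 is achievable: Logic -> period 1, Robotics -> period 2, Databases -> period 1, Chem -> period 3, Crypto -> period 3.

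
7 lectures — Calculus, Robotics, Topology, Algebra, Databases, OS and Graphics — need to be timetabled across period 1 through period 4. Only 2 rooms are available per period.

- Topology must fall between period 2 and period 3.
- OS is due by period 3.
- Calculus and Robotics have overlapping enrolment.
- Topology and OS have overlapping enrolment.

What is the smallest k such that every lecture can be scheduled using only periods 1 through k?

4

With at most 2 per period and 7 lectures, at least 4 periods are needed.
Topology can't be placed before period 2, so the schedule must run through at least period 2.
4 works (last occupied period: period 4): for example Algebra -> period 3, Databases -> period 3, Calculus -> period 1, OS -> period 1, Robotics -> period 2, Topology -> period 2, Graphics -> period 4.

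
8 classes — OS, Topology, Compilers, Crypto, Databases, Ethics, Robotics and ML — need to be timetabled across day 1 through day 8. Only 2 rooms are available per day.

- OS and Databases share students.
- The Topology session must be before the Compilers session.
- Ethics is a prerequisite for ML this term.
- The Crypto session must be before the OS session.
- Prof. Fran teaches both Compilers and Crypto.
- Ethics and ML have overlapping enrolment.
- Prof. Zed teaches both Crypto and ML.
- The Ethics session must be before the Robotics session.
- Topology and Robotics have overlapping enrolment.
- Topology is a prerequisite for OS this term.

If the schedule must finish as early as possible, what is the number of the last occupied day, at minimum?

day 4

The precedence chain requires at least 2 distinct days.
With at most 2 per day and 8 classes, at least 4 days are needed.
4 works (last occupied day: day 4): for example ML -> day 4, Topology -> day 1, Crypto -> day 1, Compilers -> day 3, Robotics -> day 3, OS -> day 2, Databases -> day 4, Ethics -> day 2.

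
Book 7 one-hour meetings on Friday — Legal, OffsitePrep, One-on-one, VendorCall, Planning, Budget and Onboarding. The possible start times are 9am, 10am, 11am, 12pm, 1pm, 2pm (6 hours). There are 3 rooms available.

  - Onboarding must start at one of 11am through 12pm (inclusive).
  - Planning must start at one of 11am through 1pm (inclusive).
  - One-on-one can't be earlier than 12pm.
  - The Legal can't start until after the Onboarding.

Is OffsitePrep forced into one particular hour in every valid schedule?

OffsitePrep can be 9am (e.g. OffsitePrep -> 9am; Planning -> 11am; Legal -> 12pm; One-on-one -> 12pm; Budget -> 9am; VendorCall -> 9am; Onboarding -> 11am) or 10am (e.g. Legal=12pm, Planning=11am, Budget=9am, Onboarding=11am, One-on-one=12pm, OffsitePrep=10am, VendorCall=9am).

No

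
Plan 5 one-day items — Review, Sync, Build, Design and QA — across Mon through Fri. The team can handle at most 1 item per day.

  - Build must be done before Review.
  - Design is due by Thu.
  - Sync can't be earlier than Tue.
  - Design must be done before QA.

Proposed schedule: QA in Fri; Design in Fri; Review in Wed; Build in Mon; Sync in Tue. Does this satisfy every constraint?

Build must be done before Review — holds.
Design is due by Thu — violated.
Sync can't be earlier than Tue — holds.
The team can handle at most 1 item per day — violated.
Design must be done before QA — violated.

No. Design is due by Thu is not satisfied.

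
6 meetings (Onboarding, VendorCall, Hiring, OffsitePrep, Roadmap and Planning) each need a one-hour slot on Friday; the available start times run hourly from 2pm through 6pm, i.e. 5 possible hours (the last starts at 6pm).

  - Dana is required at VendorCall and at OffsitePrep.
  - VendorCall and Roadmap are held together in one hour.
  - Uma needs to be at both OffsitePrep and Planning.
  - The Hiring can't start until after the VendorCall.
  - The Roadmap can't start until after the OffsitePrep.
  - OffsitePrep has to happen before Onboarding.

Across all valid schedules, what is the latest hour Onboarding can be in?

6pm

Precedence pushes Onboarding to at least 3pm.
Onboarding at 6pm is achievable: OffsitePrep in 2pm; VendorCall in 3pm; Planning in 3pm; Onboarding in 6pm; Hiring in 4pm; Roadmap in 3pm.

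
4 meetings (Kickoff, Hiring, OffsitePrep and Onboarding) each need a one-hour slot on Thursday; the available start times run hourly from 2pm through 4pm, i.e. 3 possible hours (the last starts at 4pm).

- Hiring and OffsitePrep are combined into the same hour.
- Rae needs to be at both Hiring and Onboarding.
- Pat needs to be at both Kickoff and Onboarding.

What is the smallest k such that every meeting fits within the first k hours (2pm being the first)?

Could 1 hour be enough, i.e. nothing placed later than 2pm? No: Onboarding can't share with Hiring (2pm) → nothing is left.
So 1 hour is not enough.
2 works (last occupied hour: 3pm): for example Hiring in 2pm; Onboarding in 3pm; OffsitePrep in 2pm; Kickoff in 2pm.

2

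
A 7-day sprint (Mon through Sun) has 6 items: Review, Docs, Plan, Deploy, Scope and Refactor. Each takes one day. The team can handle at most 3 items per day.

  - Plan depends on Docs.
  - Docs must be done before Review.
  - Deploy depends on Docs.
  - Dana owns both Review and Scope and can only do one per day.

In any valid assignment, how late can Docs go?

Sat

Downstream work caps Docs at Sat.
Docs at Sat is achievable: Scope -> Mon, Refactor -> Mon, Review -> Sun, Deploy -> Sun, Plan -> Sun, Docs -> Sat.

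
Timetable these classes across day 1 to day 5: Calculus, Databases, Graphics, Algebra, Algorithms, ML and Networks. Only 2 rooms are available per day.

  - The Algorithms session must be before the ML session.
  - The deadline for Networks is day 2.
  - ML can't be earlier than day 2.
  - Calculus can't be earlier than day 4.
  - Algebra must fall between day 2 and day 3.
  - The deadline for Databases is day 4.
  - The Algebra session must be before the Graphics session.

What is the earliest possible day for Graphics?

Precedence pushes Graphics to at least day 3.
Graphics at day 3 is achievable: Calculus -> day 4; Graphics -> day 3; ML -> day 2; Algorithms -> day 1; Databases -> day 3; Algebra -> day 2; Networks -> day 1.

day 3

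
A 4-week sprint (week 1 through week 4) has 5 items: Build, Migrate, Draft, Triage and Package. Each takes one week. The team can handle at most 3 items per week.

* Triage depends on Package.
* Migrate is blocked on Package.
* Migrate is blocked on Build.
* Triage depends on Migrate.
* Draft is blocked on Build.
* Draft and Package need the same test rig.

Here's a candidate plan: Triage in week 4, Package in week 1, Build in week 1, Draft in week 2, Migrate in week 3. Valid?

Yes

Draft is blocked on Build — holds.
The team can handle at most 3 items per week — holds.
Draft and Package need the same test rig — holds.
Migrate is blocked on Package — holds.
Triage depends on Migrate — holds.
Triage depends on Package — holds.
Migrate is blocked on Build — holds.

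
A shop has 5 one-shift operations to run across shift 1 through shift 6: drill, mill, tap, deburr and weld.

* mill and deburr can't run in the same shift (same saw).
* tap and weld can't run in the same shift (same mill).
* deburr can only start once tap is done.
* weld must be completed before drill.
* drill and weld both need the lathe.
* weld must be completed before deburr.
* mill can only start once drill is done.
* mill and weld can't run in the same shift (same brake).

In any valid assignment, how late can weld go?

shift 4

Downstream work caps weld at shift 4.
weld at shift 4 is achievable: tap -> shift 1; mill -> shift 6; deburr -> shift 5; weld -> shift 4; drill -> shift 5.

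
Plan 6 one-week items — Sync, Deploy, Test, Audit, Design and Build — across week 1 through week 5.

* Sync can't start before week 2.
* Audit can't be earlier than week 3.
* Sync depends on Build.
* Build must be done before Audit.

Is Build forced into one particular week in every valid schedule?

No

Build can be week 1 (e.g. Test in week 1; Deploy in week 1; Design in week 1; Build in week 1; Sync in week 2; Audit in week 3) or week 2 (e.g. Test in week 1, Sync in week 3, Design in week 1, Build in week 2, Audit in week 3, Deploy in week 1).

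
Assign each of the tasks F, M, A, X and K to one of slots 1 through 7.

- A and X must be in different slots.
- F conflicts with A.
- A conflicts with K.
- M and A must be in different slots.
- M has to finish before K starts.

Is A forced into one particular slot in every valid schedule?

A can be 1 (e.g. F=2, M=2, A=1, K=3, X=2) or 2 (e.g. F=1, K=3, M=1, A=2, X=1).

No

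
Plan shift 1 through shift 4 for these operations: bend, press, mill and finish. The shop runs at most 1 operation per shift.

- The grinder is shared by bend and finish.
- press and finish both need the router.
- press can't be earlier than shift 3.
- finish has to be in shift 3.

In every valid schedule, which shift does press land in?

press's window is shift 3–shift 4.
finish is fixed at shift 3, and press can't share a shift with finish.
So press must be shift 4.

shift 4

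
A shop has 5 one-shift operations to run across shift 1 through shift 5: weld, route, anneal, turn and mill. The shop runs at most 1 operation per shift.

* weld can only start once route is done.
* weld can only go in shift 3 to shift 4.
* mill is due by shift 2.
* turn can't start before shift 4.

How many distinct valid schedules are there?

Splitting on weld: it can be shift 3 (4), shift 4 (4). Listing each branch's schedules as (route, anneal, turn, mill) by shift number:
weld=shift 3: (1,4,5,2) (1,5,4,2) (2,4,5,1) (2,5,4,1) — 4.
weld=shift 4: (1,3,5,2) (2,3,5,1) (3,1,5,2) (3,2,5,1) — 4.
Summing: 4 + 4 = 8.

8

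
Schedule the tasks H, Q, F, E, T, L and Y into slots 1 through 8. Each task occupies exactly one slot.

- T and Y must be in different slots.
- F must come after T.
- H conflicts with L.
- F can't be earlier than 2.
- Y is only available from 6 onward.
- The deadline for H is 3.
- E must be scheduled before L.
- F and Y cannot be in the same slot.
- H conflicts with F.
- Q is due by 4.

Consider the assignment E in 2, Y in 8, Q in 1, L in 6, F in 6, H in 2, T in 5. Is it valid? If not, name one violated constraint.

Q is due by 4 — holds.
F must come after T — holds.
E must be scheduled before L — holds.
Y is only available from 6 onward — holds.
H conflicts with L — holds.
H conflicts with F — holds.
F and Y cannot be in the same slot — holds.
T and Y must be in different slots — holds.
F can't be earlier than 2 — holds.
The deadline for H is 3 — holds.

Valid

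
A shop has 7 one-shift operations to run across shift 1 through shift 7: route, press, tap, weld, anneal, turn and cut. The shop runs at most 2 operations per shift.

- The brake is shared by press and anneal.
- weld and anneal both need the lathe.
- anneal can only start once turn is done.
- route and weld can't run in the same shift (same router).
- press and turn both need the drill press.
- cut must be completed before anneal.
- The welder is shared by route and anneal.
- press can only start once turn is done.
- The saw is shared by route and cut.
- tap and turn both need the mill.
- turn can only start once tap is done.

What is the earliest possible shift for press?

Precedence pushes press to at least shift 3.
press at shift 3 is achievable: press in shift 3, weld in shift 3, route in shift 2, turn in shift 2, anneal in shift 4, tap in shift 1, cut in shift 1.

shift 3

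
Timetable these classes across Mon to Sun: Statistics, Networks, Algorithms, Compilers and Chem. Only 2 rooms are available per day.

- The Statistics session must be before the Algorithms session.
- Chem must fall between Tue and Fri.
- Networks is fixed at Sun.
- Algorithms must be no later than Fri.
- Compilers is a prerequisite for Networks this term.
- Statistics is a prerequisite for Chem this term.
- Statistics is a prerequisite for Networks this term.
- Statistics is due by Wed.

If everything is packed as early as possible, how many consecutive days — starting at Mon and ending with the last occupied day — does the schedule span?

The precedence chain requires at least 2 distinct days.
With at most 2 per day and 5 classes, at least 3 days are needed.
Networks can't be placed before Sun — that is day 7 counting from Mon — so the schedule must run through at least 7 days.
7 works (last occupied day: Sun): for example Networks in Sun; Algorithms in Tue; Statistics in Mon; Compilers in Mon; Chem in Tue.

7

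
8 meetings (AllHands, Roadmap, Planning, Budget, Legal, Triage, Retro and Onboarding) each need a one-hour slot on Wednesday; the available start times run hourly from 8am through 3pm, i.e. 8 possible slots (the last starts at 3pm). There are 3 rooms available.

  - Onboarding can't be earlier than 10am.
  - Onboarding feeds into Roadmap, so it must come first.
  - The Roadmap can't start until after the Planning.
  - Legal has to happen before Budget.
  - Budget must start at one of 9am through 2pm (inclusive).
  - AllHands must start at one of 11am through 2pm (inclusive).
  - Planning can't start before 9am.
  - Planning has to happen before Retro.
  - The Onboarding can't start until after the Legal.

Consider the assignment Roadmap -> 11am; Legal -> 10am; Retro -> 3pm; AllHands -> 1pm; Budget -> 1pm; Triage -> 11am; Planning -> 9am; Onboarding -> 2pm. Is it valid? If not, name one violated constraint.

Invalid. Onboarding feeds into Roadmap, so it must come first.

Onboarding can't be earlier than 10am — holds.
Budget must start at one of 9am through 2pm (inclusive) — holds.
There are 3 rooms available — holds.
Planning can't start before 9am — holds.
Legal has to happen before Budget — holds.
AllHands must start at one of 11am through 2pm (inclusive) — holds.
Onboarding feeds into Roadmap, so it must come first — violated.
The Roadmap can't start until after the Planning — holds.
Planning has to happen before Retro — holds.
The Onboarding can't start until after the Legal — holds.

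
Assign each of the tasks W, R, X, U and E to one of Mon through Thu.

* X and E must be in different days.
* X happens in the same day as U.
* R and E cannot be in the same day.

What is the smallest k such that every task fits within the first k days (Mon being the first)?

2

Could 1 day be enough, i.e. nothing placed later than Mon? No: E can't share with R (Mon) → nothing is left.
So 1 day is not enough.
2 works (last occupied day: Tue): for example W=Mon, R=Mon, X=Mon, E=Tue, U=Mon.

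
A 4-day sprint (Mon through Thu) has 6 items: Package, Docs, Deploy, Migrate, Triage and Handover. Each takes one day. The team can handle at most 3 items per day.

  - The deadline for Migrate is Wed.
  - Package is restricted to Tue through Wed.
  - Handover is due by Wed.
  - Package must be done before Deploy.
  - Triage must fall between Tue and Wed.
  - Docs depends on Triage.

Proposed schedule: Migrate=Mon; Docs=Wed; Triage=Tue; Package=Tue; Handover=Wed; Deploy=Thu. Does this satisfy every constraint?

Valid

Docs depends on Triage — holds.
The team can handle at most 3 items per day — holds.
Package is restricted to Tue through Wed — holds.
Triage must fall between Tue and Wed — holds.
The deadline for Migrate is Wed — holds.
Package must be done before Deploy — holds.
Handover is due by Wed — holds.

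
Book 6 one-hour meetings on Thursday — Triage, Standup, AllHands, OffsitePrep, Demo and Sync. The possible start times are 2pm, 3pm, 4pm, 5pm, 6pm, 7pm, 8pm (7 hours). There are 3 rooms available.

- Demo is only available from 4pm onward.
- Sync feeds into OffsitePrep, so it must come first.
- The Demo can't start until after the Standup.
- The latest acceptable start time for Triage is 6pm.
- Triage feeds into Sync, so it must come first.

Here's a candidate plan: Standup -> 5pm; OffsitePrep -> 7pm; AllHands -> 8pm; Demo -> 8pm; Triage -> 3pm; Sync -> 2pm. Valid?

No — it violates: Triage feeds into Sync, so it must come first

Triage feeds into Sync, so it must come first — violated.
Demo is only available from 4pm onward — holds.
The Demo can't start until after the Standup — holds.
There are 3 rooms available — holds.
The latest acceptable start time for Triage is 6pm — holds.
Sync feeds into OffsitePrep, so it must come first — holds.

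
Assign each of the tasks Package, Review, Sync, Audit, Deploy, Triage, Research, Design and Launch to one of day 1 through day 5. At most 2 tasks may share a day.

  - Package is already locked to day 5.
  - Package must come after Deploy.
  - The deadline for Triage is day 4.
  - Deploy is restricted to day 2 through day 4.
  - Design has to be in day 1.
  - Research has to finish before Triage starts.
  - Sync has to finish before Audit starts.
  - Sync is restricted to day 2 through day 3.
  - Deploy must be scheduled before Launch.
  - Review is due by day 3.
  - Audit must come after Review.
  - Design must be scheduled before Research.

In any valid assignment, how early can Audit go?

Precedence pushes Audit to at least day 3.
Audit at day 3 is achievable: Design in day 1; Sync in day 2; Deploy in day 2; Triage in day 4; Audit in day 3; Review in day 1; Research in day 3; Package in day 5; Launch in day 4.

day 3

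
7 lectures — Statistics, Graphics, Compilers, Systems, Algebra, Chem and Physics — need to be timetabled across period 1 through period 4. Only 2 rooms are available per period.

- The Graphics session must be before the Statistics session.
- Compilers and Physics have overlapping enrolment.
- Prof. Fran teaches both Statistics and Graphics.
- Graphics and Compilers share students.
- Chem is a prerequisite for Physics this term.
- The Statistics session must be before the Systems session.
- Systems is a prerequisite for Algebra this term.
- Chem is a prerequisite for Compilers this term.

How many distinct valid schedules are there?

8

Splitting on Compilers: it can be period 2 (2), period 3 (3), period 4 (3). Listing each branch's schedules as (Statistics, Graphics, Systems, Algebra, Chem, Physics) by period number:
Compilers=period 2: (2,1,3,4,1,3) (2,1,3,4,1,4) — 2.
Compilers=period 3: (2,1,3,4,1,2) (2,1,3,4,1,4) (2,1,3,4,2,4) — 3.
Compilers=period 4: (2,1,3,4,1,2) (2,1,3,4,1,3) (2,1,3,4,2,3) — 3.
Summing: 2 + 3 + 3 = 8.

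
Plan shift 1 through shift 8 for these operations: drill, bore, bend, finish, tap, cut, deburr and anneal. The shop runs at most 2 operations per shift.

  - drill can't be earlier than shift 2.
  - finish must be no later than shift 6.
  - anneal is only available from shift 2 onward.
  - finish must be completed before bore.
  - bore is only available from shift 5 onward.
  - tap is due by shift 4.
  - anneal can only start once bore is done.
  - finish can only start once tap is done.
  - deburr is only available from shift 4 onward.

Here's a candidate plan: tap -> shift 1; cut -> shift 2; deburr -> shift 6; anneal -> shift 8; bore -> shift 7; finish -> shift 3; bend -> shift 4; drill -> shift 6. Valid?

Yes

anneal is only available from shift 2 onward — holds.
finish must be no later than shift 6 — holds.
tap is due by shift 4 — holds.
finish must be completed before bore — holds.
drill can't be earlier than shift 2 — holds.
bore is only available from shift 5 onward — holds.
deburr is only available from shift 4 onward — holds.
finish can only start once tap is done — holds.
anneal can only start once bore is done — holds.
The shop runs at most 2 operations per shift — holds.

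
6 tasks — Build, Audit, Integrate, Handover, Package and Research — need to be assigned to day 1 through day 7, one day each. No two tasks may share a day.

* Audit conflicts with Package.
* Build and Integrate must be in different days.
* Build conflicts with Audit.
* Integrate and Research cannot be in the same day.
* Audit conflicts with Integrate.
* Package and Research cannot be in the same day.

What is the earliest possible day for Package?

Package at day 1 is achievable: Research in day 6; Handover in day 5; Build in day 2; Audit in day 3; Package in day 1; Integrate in day 4.

day 1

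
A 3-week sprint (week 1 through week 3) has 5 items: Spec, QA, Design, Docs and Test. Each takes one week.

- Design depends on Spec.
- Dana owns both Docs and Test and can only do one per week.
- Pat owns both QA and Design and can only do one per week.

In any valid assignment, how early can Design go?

week 2

Precedence pushes Design to at least week 2.
Design at week 2 is achievable: Docs -> week 1; Design -> week 2; Test -> week 2; Spec -> week 1; QA -> week 1.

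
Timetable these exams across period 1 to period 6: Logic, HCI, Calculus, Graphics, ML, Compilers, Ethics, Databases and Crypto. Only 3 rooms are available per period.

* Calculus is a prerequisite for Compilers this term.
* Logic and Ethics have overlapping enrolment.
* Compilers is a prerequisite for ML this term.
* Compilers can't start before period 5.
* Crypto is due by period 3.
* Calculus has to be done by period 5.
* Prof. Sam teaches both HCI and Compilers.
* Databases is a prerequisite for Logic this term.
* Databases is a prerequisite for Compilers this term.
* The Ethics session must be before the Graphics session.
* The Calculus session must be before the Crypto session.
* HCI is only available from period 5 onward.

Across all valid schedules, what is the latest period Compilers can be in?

Compilers is available from period 5; downstream work caps Compilers at period 5.
Compilers at period 5 is achievable: ML -> period 6; Compilers -> period 5; Databases -> period 1; HCI -> period 6; Ethics -> period 1; Logic -> period 2; Graphics -> period 2; Calculus -> period 1; Crypto -> period 2.

period 5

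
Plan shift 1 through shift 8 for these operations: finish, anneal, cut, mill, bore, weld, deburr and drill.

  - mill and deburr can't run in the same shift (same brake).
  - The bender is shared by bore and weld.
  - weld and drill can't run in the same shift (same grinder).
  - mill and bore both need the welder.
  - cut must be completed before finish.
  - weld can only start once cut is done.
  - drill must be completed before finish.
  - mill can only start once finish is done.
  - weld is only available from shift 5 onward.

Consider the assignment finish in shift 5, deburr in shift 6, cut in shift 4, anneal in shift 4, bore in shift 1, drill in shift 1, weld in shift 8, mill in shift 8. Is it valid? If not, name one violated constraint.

mill and bore both need the welder — holds.
The bender is shared by bore and weld — holds.
cut must be completed before finish — holds.
weld is only available from shift 5 onward — holds.
weld can only start once cut is done — holds.
mill can only start once finish is done — holds.
drill must be completed before finish — holds.
mill and deburr can't run in the same shift (same brake) — holds.
weld and drill can't run in the same shift (same grinder) — holds.

Valid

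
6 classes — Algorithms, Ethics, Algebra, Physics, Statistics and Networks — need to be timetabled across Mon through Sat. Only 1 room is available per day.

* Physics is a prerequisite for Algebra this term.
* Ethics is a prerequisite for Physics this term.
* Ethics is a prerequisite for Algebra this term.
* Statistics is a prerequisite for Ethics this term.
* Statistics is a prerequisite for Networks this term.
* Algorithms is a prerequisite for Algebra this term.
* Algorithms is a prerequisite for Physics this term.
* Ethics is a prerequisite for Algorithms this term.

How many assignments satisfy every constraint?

5

Splitting on Algorithms: it can be Wed (3), Thu (2). Listing each branch's schedules as (Ethics, Algebra, Physics, Statistics, Networks):
Algorithms=Wed: (Tue,Fri,Thu,Mon,Sat) (Tue,Sat,Thu,Mon,Fri) (Tue,Sat,Fri,Mon,Thu) — 3.
Algorithms=Thu: (Tue,Sat,Fri,Mon,Wed) (Wed,Sat,Fri,Mon,Tue) — 2.
Summing: 3 + 2 = 5.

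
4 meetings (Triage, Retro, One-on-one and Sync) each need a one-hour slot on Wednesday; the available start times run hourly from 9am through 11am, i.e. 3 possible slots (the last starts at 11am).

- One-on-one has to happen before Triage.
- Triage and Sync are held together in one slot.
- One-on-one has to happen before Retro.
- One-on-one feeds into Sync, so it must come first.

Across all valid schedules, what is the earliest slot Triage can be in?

Precedence pushes Triage to at least 10am.
Triage at 10am is achievable: Retro=10am; Sync=10am; Triage=10am; One-on-one=9am.

10am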